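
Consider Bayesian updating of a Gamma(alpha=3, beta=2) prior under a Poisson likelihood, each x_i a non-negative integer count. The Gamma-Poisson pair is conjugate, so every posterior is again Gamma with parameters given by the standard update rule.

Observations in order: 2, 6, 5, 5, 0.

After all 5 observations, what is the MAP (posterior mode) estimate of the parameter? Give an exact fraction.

20/7

obs 1: x=2 → posterior Gamma(5, 3)
obs 2: x=6 → posterior Gamma(11, 4)
obs 3: x=5 → posterior Gamma(16, 5)
obs 4: x=5 → posterior Gamma(21, 6)
obs 5: x=0 → posterior Gamma(21, 7)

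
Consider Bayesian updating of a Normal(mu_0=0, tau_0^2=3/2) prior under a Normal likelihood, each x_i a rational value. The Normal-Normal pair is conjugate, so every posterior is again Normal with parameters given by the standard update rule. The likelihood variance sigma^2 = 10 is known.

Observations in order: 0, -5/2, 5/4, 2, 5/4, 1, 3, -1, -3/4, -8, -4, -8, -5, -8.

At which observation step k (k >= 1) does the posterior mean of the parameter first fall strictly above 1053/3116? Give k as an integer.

k = 7

obs 1: x=0 → posterior Normal(0, 30/23)
obs 2: x=-5/2 → posterior Normal(-15/52, 15/13)
obs 3: x=5/4 → posterior Normal(-15/116, 30/29)
obs 4: x=2 → posterior Normal(9/128, 15/16)
obs 5: x=5/4 → posterior Normal(6/35, 6/7)
obs 6: x=1 → posterior Normal(9/38, 15/19)
obs 7: x=3 → posterior Normal(18/41, 30/41)
obs 8: x=-1 → posterior Normal(15/44, 15/22)
obs 9: x=-3/4 → posterior Normal(51/188, 30/47)
obs 10: x=-8 → posterior Normal(-9/40, 3/5)
obs 11: x=-4 → posterior Normal(-93/212, 30/53)
obs 12: x=-8 → posterior Normal(-27/32, 15/28)
obs 13: x=-5 → posterior Normal(-249/236, 30/59)
obs 14: x=-8 → posterior Normal(-345/248, 15/31)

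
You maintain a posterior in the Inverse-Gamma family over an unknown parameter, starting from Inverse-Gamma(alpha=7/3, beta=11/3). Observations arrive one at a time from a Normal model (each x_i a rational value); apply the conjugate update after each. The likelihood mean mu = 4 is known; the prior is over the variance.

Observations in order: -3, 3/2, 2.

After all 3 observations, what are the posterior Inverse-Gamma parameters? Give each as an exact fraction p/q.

alpha=23/6, beta=799/24

obs 1: x=-3 → posterior Inverse-Gamma(17/6, 169/6)
obs 2: x=3/2 → posterior Inverse-Gamma(10/3, 751/24)
obs 3: x=2 → posterior Inverse-Gamma(23/6, 799/24)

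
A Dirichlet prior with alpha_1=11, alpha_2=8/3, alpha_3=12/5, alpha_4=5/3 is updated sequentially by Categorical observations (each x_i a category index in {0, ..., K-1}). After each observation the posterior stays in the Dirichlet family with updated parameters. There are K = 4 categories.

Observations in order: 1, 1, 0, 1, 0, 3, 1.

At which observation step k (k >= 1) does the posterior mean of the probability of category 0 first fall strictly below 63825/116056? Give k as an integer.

obs 1: x=1 → posterior Dirichlet(11, 11/3, 12/5, 5/3)
obs 2: x=1 → posterior Dirichlet(11, 14/3, 12/5, 5/3)
obs 3: x=0 → posterior Dirichlet(12, 14/3, 12/5, 5/3)
obs 4: x=1 → posterior Dirichlet(12, 17/3, 12/5, 5/3)
obs 5: x=0 → posterior Dirichlet(13, 17/3, 12/5, 5/3)
obs 6: x=3 → posterior Dirichlet(13, 17/3, 12/5, 8/3)
obs 7: x=1 → posterior Dirichlet(13, 20/3, 12/5, 8/3)

k = 6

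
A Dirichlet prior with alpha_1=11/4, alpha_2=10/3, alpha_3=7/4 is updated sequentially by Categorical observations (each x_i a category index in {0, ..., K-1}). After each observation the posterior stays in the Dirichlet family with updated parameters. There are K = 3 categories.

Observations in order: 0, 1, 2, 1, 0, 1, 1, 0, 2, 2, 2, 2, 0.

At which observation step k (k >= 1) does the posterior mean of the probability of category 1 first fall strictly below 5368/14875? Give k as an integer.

obs 1: x=0 → posterior Dirichlet(15/4, 10/3, 7/4)
obs 2: x=1 → posterior Dirichlet(15/4, 13/3, 7/4)
obs 3: x=2 → posterior Dirichlet(15/4, 13/3, 11/4)
obs 4: x=1 → posterior Dirichlet(15/4, 16/3, 11/4)
obs 5: x=0 → posterior Dirichlet(19/4, 16/3, 11/4)
obs 6: x=1 → posterior Dirichlet(19/4, 19/3, 11/4)
obs 7: x=1 → posterior Dirichlet(19/4, 22/3, 11/4)
obs 8: x=0 → posterior Dirichlet(23/4, 22/3, 11/4)
obs 9: x=2 → posterior Dirichlet(23/4, 22/3, 15/4)
obs 10: x=2 → posterior Dirichlet(23/4, 22/3, 19/4)
obs 11: x=2 → posterior Dirichlet(23/4, 22/3, 23/4)
obs 12: x=2 → posterior Dirichlet(23/4, 22/3, 27/4)
obs 13: x=0 → posterior Dirichlet(27/4, 22/3, 27/4)

k = 13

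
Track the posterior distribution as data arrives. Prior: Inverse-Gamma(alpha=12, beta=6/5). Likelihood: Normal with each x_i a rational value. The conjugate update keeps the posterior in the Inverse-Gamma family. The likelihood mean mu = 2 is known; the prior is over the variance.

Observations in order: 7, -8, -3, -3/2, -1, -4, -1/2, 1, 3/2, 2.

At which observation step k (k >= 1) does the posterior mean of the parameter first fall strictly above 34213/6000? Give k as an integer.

obs 1: x=7 → posterior Inverse-Gamma(25/2, 137/10)
obs 2: x=-8 → posterior Inverse-Gamma(13, 637/10)
obs 3: x=-3 → posterior Inverse-Gamma(27/2, 381/5)
obs 4: x=-3/2 → posterior Inverse-Gamma(14, 3293/40)
obs 5: x=-1 → posterior Inverse-Gamma(29/2, 3473/40)
obs 6: x=-4 → posterior Inverse-Gamma(15, 4193/40)
obs 7: x=-1/2 → posterior Inverse-Gamma(31/2, 2159/20)
obs 8: x=1 → posterior Inverse-Gamma(16, 2169/20)
obs 9: x=3/2 → posterior Inverse-Gamma(33/2, 4343/40)
obs 10: x=2 → posterior Inverse-Gamma(17, 4343/40)

k = 3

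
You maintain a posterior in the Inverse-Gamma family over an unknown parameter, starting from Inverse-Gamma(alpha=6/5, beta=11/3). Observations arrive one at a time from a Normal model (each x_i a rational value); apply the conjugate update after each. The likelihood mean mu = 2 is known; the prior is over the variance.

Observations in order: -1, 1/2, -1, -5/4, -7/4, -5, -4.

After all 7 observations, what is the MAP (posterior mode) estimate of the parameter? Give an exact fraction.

obs 1: x=-1 → posterior Inverse-Gamma(17/10, 49/6)
obs 2: x=1/2 → posterior Inverse-Gamma(11/5, 223/24)
obs 3: x=-1 → posterior Inverse-Gamma(27/10, 331/24)
obs 4: x=-5/4 → posterior Inverse-Gamma(16/5, 1831/96)
obs 5: x=-7/4 → posterior Inverse-Gamma(37/10, 1253/48)
obs 6: x=-5 → posterior Inverse-Gamma(21/5, 2429/48)
obs 7: x=-4 → posterior Inverse-Gamma(47/10, 3293/48)

16465/1368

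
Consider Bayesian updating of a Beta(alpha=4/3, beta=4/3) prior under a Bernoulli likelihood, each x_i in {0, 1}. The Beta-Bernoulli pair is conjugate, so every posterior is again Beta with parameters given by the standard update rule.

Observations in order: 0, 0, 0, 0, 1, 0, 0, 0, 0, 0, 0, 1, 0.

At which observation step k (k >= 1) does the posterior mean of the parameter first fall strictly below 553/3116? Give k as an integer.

obs 1: x=0 → posterior Beta(4/3, 7/3)
obs 2: x=0 → posterior Beta(4/3, 10/3)
obs 3: x=0 → posterior Beta(4/3, 13/3)
obs 4: x=0 → posterior Beta(4/3, 16/3)
obs 5: x=1 → posterior Beta(7/3, 16/3)
obs 6: x=0 → posterior Beta(7/3, 19/3)
obs 7: x=0 → posterior Beta(7/3, 22/3)
obs 8: x=0 → posterior Beta(7/3, 25/3)
obs 9: x=0 → posterior Beta(7/3, 28/3)
obs 10: x=0 → posterior Beta(7/3, 31/3)
obs 11: x=0 → posterior Beta(7/3, 34/3)
obs 12: x=1 → posterior Beta(10/3, 34/3)
obs 13: x=0 → posterior Beta(10/3, 37/3)

k = 11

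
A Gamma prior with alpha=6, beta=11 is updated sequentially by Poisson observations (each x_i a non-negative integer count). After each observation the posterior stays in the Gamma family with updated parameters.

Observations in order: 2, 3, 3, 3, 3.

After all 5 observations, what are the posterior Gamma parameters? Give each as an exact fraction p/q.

obs 1: x=2 → posterior Gamma(8, 12)
obs 2: x=3 → posterior Gamma(11, 13)
obs 3: x=3 → posterior Gamma(14, 14)
obs 4: x=3 → posterior Gamma(17, 15)
obs 5: x=3 → posterior Gamma(20, 16)

alpha=20, beta=16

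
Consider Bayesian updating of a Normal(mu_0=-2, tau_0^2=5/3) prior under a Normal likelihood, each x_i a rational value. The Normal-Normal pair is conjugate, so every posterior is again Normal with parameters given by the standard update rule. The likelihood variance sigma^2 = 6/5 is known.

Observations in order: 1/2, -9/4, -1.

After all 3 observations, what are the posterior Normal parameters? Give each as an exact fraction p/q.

obs 1: x=1/2 → posterior Normal(-47/86, 30/43)
obs 2: x=-9/4 → posterior Normal(-319/272, 15/34)
obs 3: x=-1 → posterior Normal(-419/372, 10/31)

mu_0=-419/372, tau_0^2=10/31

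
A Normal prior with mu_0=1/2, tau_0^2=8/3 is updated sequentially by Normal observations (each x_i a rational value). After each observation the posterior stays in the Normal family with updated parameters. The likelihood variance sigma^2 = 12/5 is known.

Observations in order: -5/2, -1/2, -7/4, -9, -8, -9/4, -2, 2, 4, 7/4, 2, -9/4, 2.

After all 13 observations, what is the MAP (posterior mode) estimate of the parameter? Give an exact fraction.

-321/278

obs 1: x=-5/2 → posterior Normal(-41/38, 24/19)
obs 2: x=-1/2 → posterior Normal(-51/58, 24/29)
obs 3: x=-7/4 → posterior Normal(-43/39, 8/13)
obs 4: x=-9 → posterior Normal(-19/7, 24/49)
obs 5: x=-8 → posterior Normal(-213/59, 24/59)
obs 6: x=-9/4 → posterior Normal(-157/46, 8/23)
obs 7: x=-2 → posterior Normal(-511/158, 24/79)
obs 8: x=2 → posterior Normal(-471/178, 24/89)
obs 9: x=4 → posterior Normal(-391/198, 8/33)
obs 10: x=7/4 → posterior Normal(-178/109, 24/109)
obs 11: x=2 → posterior Normal(-158/119, 24/119)
obs 12: x=-9/4 → posterior Normal(-361/258, 8/43)
obs 13: x=2 → posterior Normal(-321/278, 24/139)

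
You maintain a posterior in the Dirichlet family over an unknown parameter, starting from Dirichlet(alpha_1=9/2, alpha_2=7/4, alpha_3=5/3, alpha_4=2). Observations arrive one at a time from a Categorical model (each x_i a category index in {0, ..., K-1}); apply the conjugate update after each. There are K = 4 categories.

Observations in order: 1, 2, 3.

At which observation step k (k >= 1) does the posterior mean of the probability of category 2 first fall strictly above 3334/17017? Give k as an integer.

k = 2

obs 1: x=1 → posterior Dirichlet(9/2, 11/4, 5/3, 2)
obs 2: x=2 → posterior Dirichlet(9/2, 11/4, 8/3, 2)
obs 3: x=3 → posterior Dirichlet(9/2, 11/4, 8/3, 3)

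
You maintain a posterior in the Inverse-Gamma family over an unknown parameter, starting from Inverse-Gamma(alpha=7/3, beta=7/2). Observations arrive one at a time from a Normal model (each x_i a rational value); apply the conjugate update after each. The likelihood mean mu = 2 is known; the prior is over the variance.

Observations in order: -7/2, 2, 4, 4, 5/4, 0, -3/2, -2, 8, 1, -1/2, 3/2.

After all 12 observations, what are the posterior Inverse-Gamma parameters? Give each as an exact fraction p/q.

obs 1: x=-7/2 → posterior Inverse-Gamma(17/6, 149/8)
obs 2: x=2 → posterior Inverse-Gamma(10/3, 149/8)
obs 3: x=4 → posterior Inverse-Gamma(23/6, 165/8)
obs 4: x=4 → posterior Inverse-Gamma(13/3, 181/8)
obs 5: x=5/4 → posterior Inverse-Gamma(29/6, 733/32)
obs 6: x=0 → posterior Inverse-Gamma(16/3, 797/32)
obs 7: x=-3/2 → posterior Inverse-Gamma(35/6, 993/32)
obs 8: x=-2 → posterior Inverse-Gamma(19/3, 1249/32)
obs 9: x=8 → posterior Inverse-Gamma(41/6, 1825/32)
obs 10: x=1 → posterior Inverse-Gamma(22/3, 1841/32)
obs 11: x=-1/2 → posterior Inverse-Gamma(47/6, 1941/32)
obs 12: x=3/2 → posterior Inverse-Gamma(25/3, 1945/32)

alpha=25/3, beta=1945/32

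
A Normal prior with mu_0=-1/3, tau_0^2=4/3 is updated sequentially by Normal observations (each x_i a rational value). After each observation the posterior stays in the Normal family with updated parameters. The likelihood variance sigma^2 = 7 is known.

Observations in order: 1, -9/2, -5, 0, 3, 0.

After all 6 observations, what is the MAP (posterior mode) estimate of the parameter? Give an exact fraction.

obs 1: x=1 → posterior Normal(-3/25, 28/25)
obs 2: x=-9/2 → posterior Normal(-21/29, 28/29)
obs 3: x=-5 → posterior Normal(-41/33, 28/33)
obs 4: x=0 → posterior Normal(-41/37, 28/37)
obs 5: x=3 → posterior Normal(-29/41, 28/41)
obs 6: x=0 → posterior Normal(-29/45, 28/45)

-29/45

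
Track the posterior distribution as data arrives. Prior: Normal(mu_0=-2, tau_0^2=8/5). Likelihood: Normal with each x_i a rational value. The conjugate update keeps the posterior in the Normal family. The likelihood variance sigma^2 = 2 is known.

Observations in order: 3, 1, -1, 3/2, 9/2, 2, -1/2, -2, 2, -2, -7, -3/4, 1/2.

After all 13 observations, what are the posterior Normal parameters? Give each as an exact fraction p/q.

obs 1: x=3 → posterior Normal(2/9, 8/9)
obs 2: x=1 → posterior Normal(6/13, 8/13)
obs 3: x=-1 → posterior Normal(2/17, 8/17)
obs 4: x=3/2 → posterior Normal(8/21, 8/21)
obs 5: x=9/2 → posterior Normal(26/25, 8/25)
obs 6: x=2 → posterior Normal(34/29, 8/29)
obs 7: x=-1/2 → posterior Normal(32/33, 8/33)
obs 8: x=-2 → posterior Normal(24/37, 8/37)
obs 9: x=2 → posterior Normal(32/41, 8/41)
obs 10: x=-2 → posterior Normal(8/15, 8/45)
obs 11: x=-7 → posterior Normal(-4/49, 8/49)
obs 12: x=-3/4 → posterior Normal(-7/53, 8/53)
obs 13: x=1/2 → posterior Normal(-5/57, 8/57)

mu_0=-5/57, tau_0^2=8/57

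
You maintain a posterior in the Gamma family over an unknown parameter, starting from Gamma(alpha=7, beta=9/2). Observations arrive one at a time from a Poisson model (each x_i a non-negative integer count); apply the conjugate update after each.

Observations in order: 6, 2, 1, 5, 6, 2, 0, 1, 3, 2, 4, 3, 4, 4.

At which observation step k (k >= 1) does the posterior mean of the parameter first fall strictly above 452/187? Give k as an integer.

obs 1: x=6 → posterior Gamma(13, 11/2)
obs 2: x=2 → posterior Gamma(15, 13/2)
obs 3: x=1 → posterior Gamma(16, 15/2)
obs 4: x=5 → posterior Gamma(21, 17/2)
obs 5: x=6 → posterior Gamma(27, 19/2)
obs 6: x=2 → posterior Gamma(29, 21/2)
obs 7: x=0 → posterior Gamma(29, 23/2)
obs 8: x=1 → posterior Gamma(30, 25/2)
obs 9: x=3 → posterior Gamma(33, 27/2)
obs 10: x=2 → posterior Gamma(35, 29/2)
obs 11: x=4 → posterior Gamma(39, 31/2)
obs 12: x=3 → posterior Gamma(42, 33/2)
obs 13: x=4 → posterior Gamma(46, 35/2)
obs 14: x=4 → posterior Gamma(50, 37/2)

k = 4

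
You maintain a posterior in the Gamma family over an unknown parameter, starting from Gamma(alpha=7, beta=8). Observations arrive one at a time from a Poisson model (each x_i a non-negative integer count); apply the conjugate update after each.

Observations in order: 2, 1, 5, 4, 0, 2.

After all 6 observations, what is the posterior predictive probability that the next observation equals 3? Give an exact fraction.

obs 1: x=2 → posterior Gamma(9, 9)
obs 2: x=1 → posterior Gamma(10, 10)
obs 3: x=5 → posterior Gamma(15, 11)
obs 4: x=4 → posterior Gamma(19, 12)
obs 5: x=0 → posterior Gamma(19, 13)
obs 6: x=2 → posterior Gamma(21, 14)

2074470725014511369892921344/16834112196028232574462890625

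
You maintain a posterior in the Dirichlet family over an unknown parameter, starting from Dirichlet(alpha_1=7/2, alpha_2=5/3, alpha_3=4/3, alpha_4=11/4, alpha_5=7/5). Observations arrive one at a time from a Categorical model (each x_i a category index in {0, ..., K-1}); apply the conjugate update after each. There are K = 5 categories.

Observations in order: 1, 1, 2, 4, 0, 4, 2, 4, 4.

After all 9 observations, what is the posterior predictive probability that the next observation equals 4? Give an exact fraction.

36/131

obs 1: x=1 → posterior Dirichlet(7/2, 8/3, 4/3, 11/4, 7/5)
obs 2: x=1 → posterior Dirichlet(7/2, 11/3, 4/3, 11/4, 7/5)
obs 3: x=2 → posterior Dirichlet(7/2, 11/3, 7/3, 11/4, 7/5)
obs 4: x=4 → posterior Dirichlet(7/2, 11/3, 7/3, 11/4, 12/5)
obs 5: x=0 → posterior Dirichlet(9/2, 11/3, 7/3, 11/4, 12/5)
obs 6: x=4 → posterior Dirichlet(9/2, 11/3, 7/3, 11/4, 17/5)
obs 7: x=2 → posterior Dirichlet(9/2, 11/3, 10/3, 11/4, 17/5)
obs 8: x=4 → posterior Dirichlet(9/2, 11/3, 10/3, 11/4, 22/5)
obs 9: x=4 → posterior Dirichlet(9/2, 11/3, 10/3, 11/4, 27/5)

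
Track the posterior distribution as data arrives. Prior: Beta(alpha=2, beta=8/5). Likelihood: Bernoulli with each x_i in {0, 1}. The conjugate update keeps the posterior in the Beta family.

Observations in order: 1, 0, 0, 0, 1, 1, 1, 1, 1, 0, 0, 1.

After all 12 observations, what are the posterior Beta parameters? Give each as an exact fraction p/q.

obs 1: x=1 → posterior Beta(3, 8/5)
obs 2: x=0 → posterior Beta(3, 13/5)
obs 3: x=0 → posterior Beta(3, 18/5)
obs 4: x=0 → posterior Beta(3, 23/5)
obs 5: x=1 → posterior Beta(4, 23/5)
obs 6: x=1 → posterior Beta(5, 23/5)
obs 7: x=1 → posterior Beta(6, 23/5)
obs 8: x=1 → posterior Beta(7, 23/5)
obs 9: x=1 → posterior Beta(8, 23/5)
obs 10: x=0 → posterior Beta(8, 28/5)
obs 11: x=0 → posterior Beta(8, 33/5)
obs 12: x=1 → posterior Beta(9, 33/5)

alpha=9, beta=33/5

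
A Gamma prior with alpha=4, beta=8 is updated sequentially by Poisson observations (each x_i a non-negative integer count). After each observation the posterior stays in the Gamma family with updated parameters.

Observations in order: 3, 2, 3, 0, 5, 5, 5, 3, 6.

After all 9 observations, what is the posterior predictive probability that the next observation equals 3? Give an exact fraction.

139032552047110256342622358247155847898979170943/752395956615891643109334825067981835421546971136

obs 1: x=3 → posterior Gamma(7, 9)
obs 2: x=2 → posterior Gamma(9, 10)
obs 3: x=3 → posterior Gamma(12, 11)
obs 4: x=0 → posterior Gamma(12, 12)
obs 5: x=5 → posterior Gamma(17, 13)
obs 6: x=5 → posterior Gamma(22, 14)
obs 7: x=5 → posterior Gamma(27, 15)
obs 8: x=3 → posterior Gamma(30, 16)
obs 9: x=6 → posterior Gamma(36, 17)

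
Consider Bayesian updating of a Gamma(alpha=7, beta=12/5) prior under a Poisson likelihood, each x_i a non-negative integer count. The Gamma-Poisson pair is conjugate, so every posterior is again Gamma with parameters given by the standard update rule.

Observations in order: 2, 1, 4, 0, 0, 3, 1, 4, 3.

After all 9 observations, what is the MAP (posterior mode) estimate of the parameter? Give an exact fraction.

obs 1: x=2 → posterior Gamma(9, 17/5)
obs 2: x=1 → posterior Gamma(10, 22/5)
obs 3: x=4 → posterior Gamma(14, 27/5)
obs 4: x=0 → posterior Gamma(14, 32/5)
obs 5: x=0 → posterior Gamma(14, 37/5)
obs 6: x=3 → posterior Gamma(17, 42/5)
obs 7: x=1 → posterior Gamma(18, 47/5)
obs 8: x=4 → posterior Gamma(22, 52/5)
obs 9: x=3 → posterior Gamma(25, 57/5)

40/19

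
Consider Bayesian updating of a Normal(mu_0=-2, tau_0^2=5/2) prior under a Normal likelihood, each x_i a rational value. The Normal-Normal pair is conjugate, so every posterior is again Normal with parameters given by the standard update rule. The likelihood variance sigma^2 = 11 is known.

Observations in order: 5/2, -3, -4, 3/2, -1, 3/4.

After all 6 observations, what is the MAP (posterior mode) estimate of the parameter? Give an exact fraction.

obs 1: x=5/2 → posterior Normal(-7/6, 55/27)
obs 2: x=-3 → posterior Normal(-93/64, 55/32)
obs 3: x=-4 → posterior Normal(-133/74, 55/37)
obs 4: x=3/2 → posterior Normal(-59/42, 55/42)
obs 5: x=-1 → posterior Normal(-64/47, 55/47)
obs 6: x=3/4 → posterior Normal(-241/208, 55/52)

-241/208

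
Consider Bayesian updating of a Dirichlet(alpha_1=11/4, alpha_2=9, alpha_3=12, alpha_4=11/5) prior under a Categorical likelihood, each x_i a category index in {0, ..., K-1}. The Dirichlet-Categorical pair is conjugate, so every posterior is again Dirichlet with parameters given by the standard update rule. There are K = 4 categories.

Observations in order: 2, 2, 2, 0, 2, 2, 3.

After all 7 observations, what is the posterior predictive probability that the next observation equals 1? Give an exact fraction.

obs 1: x=2 → posterior Dirichlet(11/4, 9, 13, 11/5)
obs 2: x=2 → posterior Dirichlet(11/4, 9, 14, 11/5)
obs 3: x=2 → posterior Dirichlet(11/4, 9, 15, 11/5)
obs 4: x=0 → posterior Dirichlet(15/4, 9, 15, 11/5)
obs 5: x=2 → posterior Dirichlet(15/4, 9, 16, 11/5)
obs 6: x=2 → posterior Dirichlet(15/4, 9, 17, 11/5)
obs 7: x=3 → posterior Dirichlet(15/4, 9, 17, 16/5)

180/659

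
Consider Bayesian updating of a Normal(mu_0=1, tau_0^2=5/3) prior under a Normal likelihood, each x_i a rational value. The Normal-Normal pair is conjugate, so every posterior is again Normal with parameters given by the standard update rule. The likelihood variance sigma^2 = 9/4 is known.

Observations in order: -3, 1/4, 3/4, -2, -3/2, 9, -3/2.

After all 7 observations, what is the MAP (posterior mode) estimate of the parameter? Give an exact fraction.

obs 1: x=-3 → posterior Normal(-33/47, 45/47)
obs 2: x=1/4 → posterior Normal(-28/67, 45/67)
obs 3: x=3/4 → posterior Normal(-13/87, 15/29)
obs 4: x=-2 → posterior Normal(-53/107, 45/107)
obs 5: x=-3/2 → posterior Normal(-83/127, 45/127)
obs 6: x=9 → posterior Normal(97/147, 15/49)
obs 7: x=-3/2 → posterior Normal(67/167, 45/167)

67/167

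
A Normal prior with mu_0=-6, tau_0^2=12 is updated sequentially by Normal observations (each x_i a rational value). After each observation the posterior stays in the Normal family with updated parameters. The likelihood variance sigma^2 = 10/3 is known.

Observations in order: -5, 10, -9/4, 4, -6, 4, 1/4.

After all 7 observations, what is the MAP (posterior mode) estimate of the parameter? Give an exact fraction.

60/131

obs 1: x=-5 → posterior Normal(-120/23, 60/23)
obs 2: x=10 → posterior Normal(60/41, 60/41)
obs 3: x=-9/4 → posterior Normal(39/118, 60/59)
obs 4: x=4 → posterior Normal(183/154, 60/77)
obs 5: x=-6 → posterior Normal(-33/190, 12/19)
obs 6: x=4 → posterior Normal(111/226, 60/113)
obs 7: x=1/4 → posterior Normal(60/131, 60/131)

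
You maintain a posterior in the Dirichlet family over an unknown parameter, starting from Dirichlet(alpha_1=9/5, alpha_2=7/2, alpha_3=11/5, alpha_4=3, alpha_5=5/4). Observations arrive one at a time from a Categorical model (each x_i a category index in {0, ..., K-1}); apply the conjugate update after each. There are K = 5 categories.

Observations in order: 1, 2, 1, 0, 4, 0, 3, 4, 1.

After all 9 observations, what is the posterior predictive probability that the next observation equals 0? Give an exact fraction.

76/415

obs 1: x=1 → posterior Dirichlet(9/5, 9/2, 11/5, 3, 5/4)
obs 2: x=2 → posterior Dirichlet(9/5, 9/2, 16/5, 3, 5/4)
obs 3: x=1 → posterior Dirichlet(9/5, 11/2, 16/5, 3, 5/4)
obs 4: x=0 → posterior Dirichlet(14/5, 11/2, 16/5, 3, 5/4)
obs 5: x=4 → posterior Dirichlet(14/5, 11/2, 16/5, 3, 9/4)
obs 6: x=0 → posterior Dirichlet(19/5, 11/2, 16/5, 3, 9/4)
obs 7: x=3 → posterior Dirichlet(19/5, 11/2, 16/5, 4, 9/4)
obs 8: x=4 → posterior Dirichlet(19/5, 11/2, 16/5, 4, 13/4)
obs 9: x=1 → posterior Dirichlet(19/5, 13/2, 16/5, 4, 13/4)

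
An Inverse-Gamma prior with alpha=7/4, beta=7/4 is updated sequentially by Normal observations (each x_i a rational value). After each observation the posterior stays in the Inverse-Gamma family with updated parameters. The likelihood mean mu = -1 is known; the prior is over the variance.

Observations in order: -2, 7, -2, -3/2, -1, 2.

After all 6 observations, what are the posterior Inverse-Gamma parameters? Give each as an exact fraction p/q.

alpha=19/4, beta=315/8

obs 1: x=-2 → posterior Inverse-Gamma(9/4, 9/4)
obs 2: x=7 → posterior Inverse-Gamma(11/4, 137/4)
obs 3: x=-2 → posterior Inverse-Gamma(13/4, 139/4)
obs 4: x=-3/2 → posterior Inverse-Gamma(15/4, 279/8)
obs 5: x=-1 → posterior Inverse-Gamma(17/4, 279/8)
obs 6: x=2 → posterior Inverse-Gamma(19/4, 315/8)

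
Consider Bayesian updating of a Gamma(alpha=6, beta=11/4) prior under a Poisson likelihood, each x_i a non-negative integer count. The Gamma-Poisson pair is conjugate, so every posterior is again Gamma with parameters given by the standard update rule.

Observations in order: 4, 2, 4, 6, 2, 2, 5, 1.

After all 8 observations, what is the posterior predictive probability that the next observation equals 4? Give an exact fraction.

obs 1: x=4 → posterior Gamma(10, 15/4)
obs 2: x=2 → posterior Gamma(12, 19/4)
obs 3: x=4 → posterior Gamma(16, 23/4)
obs 4: x=6 → posterior Gamma(22, 27/4)
obs 5: x=2 → posterior Gamma(24, 31/4)
obs 6: x=2 → posterior Gamma(26, 35/4)
obs 7: x=5 → posterior Gamma(31, 39/4)
obs 8: x=1 → posterior Gamma(32, 43/4)

250167092858814597028445583638419848485404989215258162268160/1568638556854706336108974223356857608957236560013645822451521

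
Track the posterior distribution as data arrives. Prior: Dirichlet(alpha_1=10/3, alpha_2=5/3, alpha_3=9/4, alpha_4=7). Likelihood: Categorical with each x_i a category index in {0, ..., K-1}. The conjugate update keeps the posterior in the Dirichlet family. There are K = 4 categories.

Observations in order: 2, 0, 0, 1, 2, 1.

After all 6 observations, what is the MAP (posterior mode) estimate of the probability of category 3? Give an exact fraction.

24/65

obs 1: x=2 → posterior Dirichlet(10/3, 5/3, 13/4, 7)
obs 2: x=0 → posterior Dirichlet(13/3, 5/3, 13/4, 7)
obs 3: x=0 → posterior Dirichlet(16/3, 5/3, 13/4, 7)
obs 4: x=1 → posterior Dirichlet(16/3, 8/3, 13/4, 7)
obs 5: x=2 → posterior Dirichlet(16/3, 8/3, 17/4, 7)
obs 6: x=1 → posterior Dirichlet(16/3, 11/3, 17/4, 7)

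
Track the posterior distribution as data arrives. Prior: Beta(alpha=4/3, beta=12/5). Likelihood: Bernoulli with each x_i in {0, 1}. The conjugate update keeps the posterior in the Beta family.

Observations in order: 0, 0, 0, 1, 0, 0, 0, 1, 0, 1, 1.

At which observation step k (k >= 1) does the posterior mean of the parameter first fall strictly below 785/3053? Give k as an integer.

k = 2

obs 1: x=0 → posterior Beta(4/3, 17/5)
obs 2: x=0 → posterior Beta(4/3, 22/5)
obs 3: x=0 → posterior Beta(4/3, 27/5)
obs 4: x=1 → posterior Beta(7/3, 27/5)
obs 5: x=0 → posterior Beta(7/3, 32/5)
obs 6: x=0 → posterior Beta(7/3, 37/5)
obs 7: x=0 → posterior Beta(7/3, 42/5)
obs 8: x=1 → posterior Beta(10/3, 42/5)
obs 9: x=0 → posterior Beta(10/3, 47/5)
obs 10: x=1 → posterior Beta(13/3, 47/5)
obs 11: x=1 → posterior Beta(16/3, 47/5)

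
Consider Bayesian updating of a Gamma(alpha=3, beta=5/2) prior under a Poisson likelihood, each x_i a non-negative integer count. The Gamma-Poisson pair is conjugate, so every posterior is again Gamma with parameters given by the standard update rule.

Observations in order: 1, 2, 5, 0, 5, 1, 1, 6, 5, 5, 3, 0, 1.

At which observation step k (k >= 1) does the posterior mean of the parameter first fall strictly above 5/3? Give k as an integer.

obs 1: x=1 → posterior Gamma(4, 7/2)
obs 2: x=2 → posterior Gamma(6, 9/2)
obs 3: x=5 → posterior Gamma(11, 11/2)
obs 4: x=0 → posterior Gamma(11, 13/2)
obs 5: x=5 → posterior Gamma(16, 15/2)
obs 6: x=1 → posterior Gamma(17, 17/2)
obs 7: x=1 → posterior Gamma(18, 19/2)
obs 8: x=6 → posterior Gamma(24, 21/2)
obs 9: x=5 → posterior Gamma(29, 23/2)
obs 10: x=5 → posterior Gamma(34, 25/2)
obs 11: x=3 → posterior Gamma(37, 27/2)
obs 12: x=0 → posterior Gamma(37, 29/2)
obs 13: x=1 → posterior Gamma(38, 31/2)

k = 3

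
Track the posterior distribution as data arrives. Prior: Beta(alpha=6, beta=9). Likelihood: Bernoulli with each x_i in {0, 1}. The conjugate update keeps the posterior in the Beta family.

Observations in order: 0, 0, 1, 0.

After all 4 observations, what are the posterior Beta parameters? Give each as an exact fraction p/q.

alpha=7, beta=12

obs 1: x=0 → posterior Beta(6, 10)
obs 2: x=0 → posterior Beta(6, 11)
obs 3: x=1 → posterior Beta(7, 11)
obs 4: x=0 → posterior Beta(7, 12)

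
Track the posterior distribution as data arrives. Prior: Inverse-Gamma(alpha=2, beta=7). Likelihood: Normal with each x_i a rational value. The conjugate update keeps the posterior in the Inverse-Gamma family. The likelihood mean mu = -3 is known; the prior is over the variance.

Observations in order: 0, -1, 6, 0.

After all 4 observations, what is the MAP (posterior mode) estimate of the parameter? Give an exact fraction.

obs 1: x=0 → posterior Inverse-Gamma(5/2, 23/2)
obs 2: x=-1 → posterior Inverse-Gamma(3, 27/2)
obs 3: x=6 → posterior Inverse-Gamma(7/2, 54)
obs 4: x=0 → posterior Inverse-Gamma(4, 117/2)

117/10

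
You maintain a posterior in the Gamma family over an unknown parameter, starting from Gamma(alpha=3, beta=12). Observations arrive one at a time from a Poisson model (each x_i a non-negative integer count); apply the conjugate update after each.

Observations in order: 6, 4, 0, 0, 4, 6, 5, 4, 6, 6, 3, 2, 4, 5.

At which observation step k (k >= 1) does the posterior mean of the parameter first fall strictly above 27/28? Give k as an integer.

obs 1: x=6 → posterior Gamma(9, 13)
obs 2: x=4 → posterior Gamma(13, 14)
obs 3: x=0 → posterior Gamma(13, 15)
obs 4: x=0 → posterior Gamma(13, 16)
obs 5: x=4 → posterior Gamma(17, 17)
obs 6: x=6 → posterior Gamma(23, 18)
obs 7: x=5 → posterior Gamma(28, 19)
obs 8: x=4 → posterior Gamma(32, 20)
obs 9: x=6 → posterior Gamma(38, 21)
obs 10: x=6 → posterior Gamma(44, 22)
obs 11: x=3 → posterior Gamma(47, 23)
obs 12: x=2 → posterior Gamma(49, 24)
obs 13: x=4 → posterior Gamma(53, 25)
obs 14: x=5 → posterior Gamma(58, 26)

k = 5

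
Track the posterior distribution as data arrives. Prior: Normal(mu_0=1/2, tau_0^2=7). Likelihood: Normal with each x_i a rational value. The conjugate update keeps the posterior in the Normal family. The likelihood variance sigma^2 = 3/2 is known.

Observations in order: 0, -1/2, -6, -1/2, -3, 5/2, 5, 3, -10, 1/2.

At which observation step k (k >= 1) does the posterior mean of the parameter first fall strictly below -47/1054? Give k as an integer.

obs 1: x=0 → posterior Normal(3/34, 21/17)
obs 2: x=-1/2 → posterior Normal(-11/62, 21/31)
obs 3: x=-6 → posterior Normal(-179/90, 7/15)
obs 4: x=-1/2 → posterior Normal(-193/118, 21/59)
obs 5: x=-3 → posterior Normal(-277/146, 21/73)
obs 6: x=5/2 → posterior Normal(-69/58, 7/29)
obs 7: x=5 → posterior Normal(-67/202, 21/101)
obs 8: x=3 → posterior Normal(17/230, 21/115)
obs 9: x=-10 → posterior Normal(-263/258, 7/43)
obs 10: x=1/2 → posterior Normal(-249/286, 21/143)

k = 2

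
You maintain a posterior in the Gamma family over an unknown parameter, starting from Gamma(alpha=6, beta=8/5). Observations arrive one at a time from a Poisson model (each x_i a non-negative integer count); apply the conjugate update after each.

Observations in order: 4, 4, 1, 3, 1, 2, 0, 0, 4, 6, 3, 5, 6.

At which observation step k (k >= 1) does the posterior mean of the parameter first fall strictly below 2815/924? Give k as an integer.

obs 1: x=4 → posterior Gamma(10, 13/5)
obs 2: x=4 → posterior Gamma(14, 18/5)
obs 3: x=1 → posterior Gamma(15, 23/5)
obs 4: x=3 → posterior Gamma(18, 28/5)
obs 5: x=1 → posterior Gamma(19, 33/5)
obs 6: x=2 → posterior Gamma(21, 38/5)
obs 7: x=0 → posterior Gamma(21, 43/5)
obs 8: x=0 → posterior Gamma(21, 48/5)
obs 9: x=4 → posterior Gamma(25, 53/5)
obs 10: x=6 → posterior Gamma(31, 58/5)
obs 11: x=3 → posterior Gamma(34, 63/5)
obs 12: x=5 → posterior Gamma(39, 68/5)
obs 13: x=6 → posterior Gamma(45, 73/5)

k = 5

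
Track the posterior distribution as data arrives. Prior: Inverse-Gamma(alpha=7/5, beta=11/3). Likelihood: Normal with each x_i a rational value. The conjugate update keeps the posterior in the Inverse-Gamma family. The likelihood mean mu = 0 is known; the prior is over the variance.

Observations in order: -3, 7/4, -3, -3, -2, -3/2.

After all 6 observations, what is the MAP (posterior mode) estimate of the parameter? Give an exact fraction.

10475/2592

obs 1: x=-3 → posterior Inverse-Gamma(19/10, 49/6)
obs 2: x=7/4 → posterior Inverse-Gamma(12/5, 931/96)
obs 3: x=-3 → posterior Inverse-Gamma(29/10, 1363/96)
obs 4: x=-3 → posterior Inverse-Gamma(17/5, 1795/96)
obs 5: x=-2 → posterior Inverse-Gamma(39/10, 1987/96)
obs 6: x=-3/2 → posterior Inverse-Gamma(22/5, 2095/96)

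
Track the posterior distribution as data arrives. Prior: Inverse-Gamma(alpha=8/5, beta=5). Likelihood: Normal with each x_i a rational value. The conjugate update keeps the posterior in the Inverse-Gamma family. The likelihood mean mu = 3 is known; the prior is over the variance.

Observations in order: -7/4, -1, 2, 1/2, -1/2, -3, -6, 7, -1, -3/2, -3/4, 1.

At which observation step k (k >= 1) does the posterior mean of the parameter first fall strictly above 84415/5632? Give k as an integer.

obs 1: x=-7/4 → posterior Inverse-Gamma(21/10, 521/32)
obs 2: x=-1 → posterior Inverse-Gamma(13/5, 777/32)
obs 3: x=2 → posterior Inverse-Gamma(31/10, 793/32)
obs 4: x=1/2 → posterior Inverse-Gamma(18/5, 893/32)
obs 5: x=-1/2 → posterior Inverse-Gamma(41/10, 1089/32)
obs 6: x=-3 → posterior Inverse-Gamma(23/5, 1665/32)
obs 7: x=-6 → posterior Inverse-Gamma(51/10, 2961/32)
obs 8: x=7 → posterior Inverse-Gamma(28/5, 3217/32)
obs 9: x=-1 → posterior Inverse-Gamma(61/10, 3473/32)
obs 10: x=-3/2 → posterior Inverse-Gamma(33/5, 3797/32)
obs 11: x=-3/4 → posterior Inverse-Gamma(71/10, 2011/16)
obs 12: x=1 → posterior Inverse-Gamma(38/5, 2043/16)

k = 2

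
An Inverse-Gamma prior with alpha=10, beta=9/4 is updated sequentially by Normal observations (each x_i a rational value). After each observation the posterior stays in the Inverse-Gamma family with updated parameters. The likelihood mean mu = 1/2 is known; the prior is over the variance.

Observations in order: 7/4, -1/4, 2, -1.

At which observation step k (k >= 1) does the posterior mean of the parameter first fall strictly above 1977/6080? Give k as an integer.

k = 2

obs 1: x=7/4 → posterior Inverse-Gamma(21/2, 97/32)
obs 2: x=-1/4 → posterior Inverse-Gamma(11, 53/16)
obs 3: x=2 → posterior Inverse-Gamma(23/2, 71/16)
obs 4: x=-1 → posterior Inverse-Gamma(12, 89/16)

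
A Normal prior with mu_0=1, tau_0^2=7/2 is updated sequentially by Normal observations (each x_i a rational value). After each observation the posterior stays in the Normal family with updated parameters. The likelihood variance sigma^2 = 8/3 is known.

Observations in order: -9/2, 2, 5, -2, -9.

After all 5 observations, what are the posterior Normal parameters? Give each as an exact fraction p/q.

mu_0=-325/242, tau_0^2=56/121

obs 1: x=-9/2 → posterior Normal(-157/74, 56/37)
obs 2: x=2 → posterior Normal(-73/116, 28/29)
obs 3: x=5 → posterior Normal(137/158, 56/79)
obs 4: x=-2 → posterior Normal(53/200, 14/25)
obs 5: x=-9 → posterior Normal(-325/242, 56/121)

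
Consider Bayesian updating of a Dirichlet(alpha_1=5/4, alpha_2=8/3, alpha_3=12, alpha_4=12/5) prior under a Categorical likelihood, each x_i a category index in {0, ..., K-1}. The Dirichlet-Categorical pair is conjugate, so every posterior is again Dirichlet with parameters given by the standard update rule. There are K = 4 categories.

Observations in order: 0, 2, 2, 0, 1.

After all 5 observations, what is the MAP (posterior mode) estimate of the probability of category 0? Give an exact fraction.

135/1159

obs 1: x=0 → posterior Dirichlet(9/4, 8/3, 12, 12/5)
obs 2: x=2 → posterior Dirichlet(9/4, 8/3, 13, 12/5)
obs 3: x=2 → posterior Dirichlet(9/4, 8/3, 14, 12/5)
obs 4: x=0 → posterior Dirichlet(13/4, 8/3, 14, 12/5)
obs 5: x=1 → posterior Dirichlet(13/4, 11/3, 14, 12/5)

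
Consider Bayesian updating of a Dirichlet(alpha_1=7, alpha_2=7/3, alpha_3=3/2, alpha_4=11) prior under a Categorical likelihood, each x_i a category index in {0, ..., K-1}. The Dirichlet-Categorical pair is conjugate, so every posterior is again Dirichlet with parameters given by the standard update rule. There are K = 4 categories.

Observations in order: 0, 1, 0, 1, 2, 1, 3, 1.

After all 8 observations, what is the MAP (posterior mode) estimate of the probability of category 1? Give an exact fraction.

obs 1: x=0 → posterior Dirichlet(8, 7/3, 3/2, 11)
obs 2: x=1 → posterior Dirichlet(8, 10/3, 3/2, 11)
obs 3: x=0 → posterior Dirichlet(9, 10/3, 3/2, 11)
obs 4: x=1 → posterior Dirichlet(9, 13/3, 3/2, 11)
obs 5: x=2 → posterior Dirichlet(9, 13/3, 5/2, 11)
obs 6: x=1 → posterior Dirichlet(9, 16/3, 5/2, 11)
obs 7: x=3 → posterior Dirichlet(9, 16/3, 5/2, 12)
obs 8: x=1 → posterior Dirichlet(9, 19/3, 5/2, 12)

32/155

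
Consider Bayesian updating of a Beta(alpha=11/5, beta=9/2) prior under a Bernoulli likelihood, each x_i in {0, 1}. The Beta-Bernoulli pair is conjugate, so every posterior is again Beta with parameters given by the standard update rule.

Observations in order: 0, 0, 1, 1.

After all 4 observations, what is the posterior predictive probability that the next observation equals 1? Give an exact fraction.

42/107

obs 1: x=0 → posterior Beta(11/5, 11/2)
obs 2: x=0 → posterior Beta(11/5, 13/2)
obs 3: x=1 → posterior Beta(16/5, 13/2)
obs 4: x=1 → posterior Beta(21/5, 13/2)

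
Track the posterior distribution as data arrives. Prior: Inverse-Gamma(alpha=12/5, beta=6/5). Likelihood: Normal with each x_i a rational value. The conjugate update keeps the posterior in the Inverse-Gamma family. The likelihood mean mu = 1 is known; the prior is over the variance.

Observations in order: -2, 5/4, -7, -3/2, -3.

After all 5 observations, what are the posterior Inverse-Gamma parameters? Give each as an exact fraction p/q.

obs 1: x=-2 → posterior Inverse-Gamma(29/10, 57/10)
obs 2: x=5/4 → posterior Inverse-Gamma(17/5, 917/160)
obs 3: x=-7 → posterior Inverse-Gamma(39/10, 6037/160)
obs 4: x=-3/2 → posterior Inverse-Gamma(22/5, 6537/160)
obs 5: x=-3 → posterior Inverse-Gamma(49/10, 7817/160)

alpha=49/10, beta=7817/160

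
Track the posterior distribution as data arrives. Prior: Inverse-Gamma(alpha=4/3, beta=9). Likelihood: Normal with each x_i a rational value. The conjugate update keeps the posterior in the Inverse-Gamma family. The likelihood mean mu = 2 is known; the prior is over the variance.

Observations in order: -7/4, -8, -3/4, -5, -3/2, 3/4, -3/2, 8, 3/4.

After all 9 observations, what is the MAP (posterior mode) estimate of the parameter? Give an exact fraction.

3027/164

obs 1: x=-7/4 → posterior Inverse-Gamma(11/6, 513/32)
obs 2: x=-8 → posterior Inverse-Gamma(7/3, 2113/32)
obs 3: x=-3/4 → posterior Inverse-Gamma(17/6, 1117/16)
obs 4: x=-5 → posterior Inverse-Gamma(10/3, 1509/16)
obs 5: x=-3/2 → posterior Inverse-Gamma(23/6, 1607/16)
obs 6: x=3/4 → posterior Inverse-Gamma(13/3, 3239/32)
obs 7: x=-3/2 → posterior Inverse-Gamma(29/6, 3435/32)
obs 8: x=8 → posterior Inverse-Gamma(16/3, 4011/32)
obs 9: x=3/4 → posterior Inverse-Gamma(35/6, 1009/8)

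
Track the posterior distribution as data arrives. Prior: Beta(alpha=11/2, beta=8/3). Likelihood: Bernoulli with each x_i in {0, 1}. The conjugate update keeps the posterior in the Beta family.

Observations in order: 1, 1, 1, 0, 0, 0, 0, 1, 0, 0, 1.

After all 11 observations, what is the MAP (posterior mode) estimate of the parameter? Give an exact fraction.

obs 1: x=1 → posterior Beta(13/2, 8/3)
obs 2: x=1 → posterior Beta(15/2, 8/3)
obs 3: x=1 → posterior Beta(17/2, 8/3)
obs 4: x=0 → posterior Beta(17/2, 11/3)
obs 5: x=0 → posterior Beta(17/2, 14/3)
obs 6: x=0 → posterior Beta(17/2, 17/3)
obs 7: x=0 → posterior Beta(17/2, 20/3)
obs 8: x=1 → posterior Beta(19/2, 20/3)
obs 9: x=0 → posterior Beta(19/2, 23/3)
obs 10: x=0 → posterior Beta(19/2, 26/3)
obs 11: x=1 → posterior Beta(21/2, 26/3)

57/103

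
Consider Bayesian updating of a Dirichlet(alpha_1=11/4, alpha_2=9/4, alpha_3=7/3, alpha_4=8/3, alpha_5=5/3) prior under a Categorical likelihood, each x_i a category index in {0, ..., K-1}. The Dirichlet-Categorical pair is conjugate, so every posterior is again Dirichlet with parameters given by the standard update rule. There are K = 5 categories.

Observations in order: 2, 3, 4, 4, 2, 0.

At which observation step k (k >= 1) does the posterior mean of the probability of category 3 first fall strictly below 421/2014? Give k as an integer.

k = 6

obs 1: x=2 → posterior Dirichlet(11/4, 9/4, 10/3, 8/3, 5/3)
obs 2: x=3 → posterior Dirichlet(11/4, 9/4, 10/3, 11/3, 5/3)
obs 3: x=4 → posterior Dirichlet(11/4, 9/4, 10/3, 11/3, 8/3)
obs 4: x=4 → posterior Dirichlet(11/4, 9/4, 10/3, 11/3, 11/3)
obs 5: x=2 → posterior Dirichlet(11/4, 9/4, 13/3, 11/3, 11/3)
obs 6: x=0 → posterior Dirichlet(15/4, 9/4, 13/3, 11/3, 11/3)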